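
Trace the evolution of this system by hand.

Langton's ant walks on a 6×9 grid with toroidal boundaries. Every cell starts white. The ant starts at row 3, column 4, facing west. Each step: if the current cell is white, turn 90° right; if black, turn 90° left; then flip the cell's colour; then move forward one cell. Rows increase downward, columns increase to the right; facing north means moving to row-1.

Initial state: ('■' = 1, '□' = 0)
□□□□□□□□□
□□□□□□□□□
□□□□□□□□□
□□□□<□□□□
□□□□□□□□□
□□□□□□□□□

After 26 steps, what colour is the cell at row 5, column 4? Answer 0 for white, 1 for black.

1

[0] □□□□□□□□□
□□□□□□□□□
□□□□□□□□□
□□□□<□□□□
□□□□□□□□□
□□□□□□□□□
[1] □□□□□□□□□
□□□□□□□□□
□□□□^□□□□
□□□□■□□□□
□□□□□□□□□
□□□□□□□□□
[2] □□□□□□□□□
□□□□□□□□□
□□□□■>□□□
□□□□■□□□□
□□□□□□□□□
□□□□□□□□□
[3] □□□□□□□□□
□□□□□□□□□
□□□□■■□□□
□□□□■v□□□
□□□□□□□□□
□□□□□□□□□
[4] □□□□□□□□□
□□□□□□□□□
□□□□■■□□□
□□□□<■□□□
□□□□□□□□□
□□□□□□□□□
[5] □□□□□□□□□
□□□□□□□□□
□□□□■■□□□
□□□□□■□□□
□□□□v□□□□
□□□□□□□□□
[6] □□□□□□□□□
□□□□□□□□□
□□□□■■□□□
□□□□□■□□□
□□□<■□□□□
□□□□□□□□□
[7] □□□□□□□□□
□□□□□□□□□
□□□□■■□□□
□□□^□■□□□
□□□■■□□□□
□□□□□□□□□
[8] □□□□□□□□□
□□□□□□□□□
□□□□■■□□□
□□□■>■□□□
□□□■■□□□□
□□□□□□□□□
[9] □□□□□□□□□
□□□□□□□□□
□□□□■■□□□
□□□■■■□□□
□□□■v□□□□
□□□□□□□□□
[10] □□□□□□□□□
□□□□□□□□□
□□□□■■□□□
□□□■■■□□□
□□□■□>□□□
□□□□□□□□□
[11] □□□□□□□□□
□□□□□□□□□
□□□□■■□□□
□□□■■■□□□
□□□■□■□□□
□□□□□v□□□
[12] □□□□□□□□□
□□□□□□□□□
□□□□■■□□□
□□□■■■□□□
□□□■□■□□□
□□□□<■□□□
[13] □□□□□□□□□
□□□□□□□□□
□□□□■■□□□
□□□■■■□□□
□□□■^■□□□
□□□□■■□□□
[14] □□□□□□□□□
□□□□□□□□□
□□□□■■□□□
□□□■■■□□□
□□□■■>□□□
□□□□■■□□□
[15] □□□□□□□□□
□□□□□□□□□
□□□□■■□□□
□□□■■^□□□
□□□■■□□□□
□□□□■■□□□
[16] □□□□□□□□□
□□□□□□□□□
□□□□■■□□□
□□□■<□□□□
□□□■■□□□□
□□□□■■□□□
[17] □□□□□□□□□
□□□□□□□□□
□□□□■■□□□
□□□■□□□□□
□□□■v□□□□
□□□□■■□□□
[18] □□□□□□□□□
□□□□□□□□□
□□□□■■□□□
□□□■□□□□□
□□□■□>□□□
□□□□■■□□□
[19] □□□□□□□□□
□□□□□□□□□
□□□□■■□□□
□□□■□□□□□
□□□■□■□□□
□□□□■v□□□
[20] □□□□□□□□□
□□□□□□□□□
□□□□■■□□□
□□□■□□□□□
□□□■□■□□□
□□□□■□>□□
[21] □□□□□□v□□
□□□□□□□□□
□□□□■■□□□
□□□■□□□□□
□□□■□■□□□
□□□□■□■□□
[22] □□□□□<■□□
□□□□□□□□□
□□□□■■□□□
□□□■□□□□□
□□□■□■□□□
□□□□■□■□□
[23] □□□□□■■□□
□□□□□□□□□
□□□□■■□□□
□□□■□□□□□
□□□■□■□□□
□□□□■^■□□
[24] □□□□□■■□□
□□□□□□□□□
□□□□■■□□□
□□□■□□□□□
□□□■□■□□□
□□□□■■>□□
[25] □□□□□■■□□
□□□□□□□□□
□□□□■■□□□
□□□■□□□□□
□□□■□■^□□
□□□□■■□□□
[26] □□□□□■■□□
□□□□□□□□□
□□□□■■□□□
□□□■□□□□□
□□□■□■■>□
□□□□■■□□□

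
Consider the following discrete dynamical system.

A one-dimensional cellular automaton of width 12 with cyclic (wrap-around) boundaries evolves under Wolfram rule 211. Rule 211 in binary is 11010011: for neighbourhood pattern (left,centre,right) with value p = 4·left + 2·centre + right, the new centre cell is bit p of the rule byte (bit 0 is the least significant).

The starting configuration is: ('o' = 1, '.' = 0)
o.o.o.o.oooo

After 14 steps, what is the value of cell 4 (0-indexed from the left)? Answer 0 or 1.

0) o.o.o.o.oooo
1) o........ooo
2) ooooooooo.oo
3) ooooooooo..o
4) ooooooooooo.
5) .oooooooooo.
6) o.oooooooooo
7) o..ooooooooo
8) ooo.oooooooo
9) ooo..ooooooo
10) ooooo.oooooo
11) ooooo..ooooo
12) ooooooo.oooo
13) ooooooo..ooo
14) ooooooooo.oo

1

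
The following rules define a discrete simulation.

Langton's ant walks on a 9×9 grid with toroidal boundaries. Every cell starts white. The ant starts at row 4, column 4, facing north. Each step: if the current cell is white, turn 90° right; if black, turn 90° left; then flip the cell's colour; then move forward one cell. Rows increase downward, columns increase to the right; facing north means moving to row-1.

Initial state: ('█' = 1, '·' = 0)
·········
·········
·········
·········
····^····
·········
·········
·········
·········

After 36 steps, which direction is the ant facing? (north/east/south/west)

gen 0: ·········
·········
·········
·········
····^····
·········
·········
·········
·········
gen 1: ·········
·········
·········
·········
····█>···
·········
·········
·········
·········
gen 2: ·········
·········
·········
·········
····██···
·····v···
·········
·········
·········
gen 3: ·········
·········
·········
·········
····██···
····<█···
·········
·········
·········
gen 4: ·········
·········
·········
·········
····^█···
····██···
·········
·········
·········
gen 5: ·········
·········
·········
·········
···<·█···
····██···
·········
·········
·········
gen 6: ·········
·········
·········
···^·····
···█·█···
····██···
·········
·········
·········
gen 7: ·········
·········
·········
···█>····
···█·█···
····██···
·········
·········
·········
gen 8: ·········
·········
·········
···██····
···█v█···
····██···
·········
·········
·········
gen 9: ·········
·········
·········
···██····
···<██···
····██···
·········
·········
·········
gen 10: ·········
·········
·········
···██····
····██···
···v██···
·········
·········
·········
gen 11: ·········
·········
·········
···██····
····██···
··<███···
·········
·········
·········
gen 12: ·········
·········
·········
···██····
··^·██···
··████···
·········
·········
·········
gen 13: ·········
·········
·········
···██····
··█>██···
··████···
·········
·········
·········
gen 14: ·········
·········
·········
···██····
··████···
··█v██···
·········
·········
·········
gen 15: ·········
·········
·········
···██····
··████···
··█·>█···
·········
·········
·········
gen 16: ·········
·········
·········
···██····
··██^█···
··█··█···
·········
·········
·········
gen 17: ·········
·········
·········
···██····
··█<·█···
··█··█···
·········
·········
·········
gen 18: ·········
·········
·········
···██····
··█··█···
··█v·█···
·········
·········
·········
gen 19: ·········
·········
·········
···██····
··█··█···
··<█·█···
·········
·········
·········
gen 20: ·········
·········
·········
···██····
··█··█···
···█·█···
··v······
·········
·········
gen 21: ·········
·········
·········
···██····
··█··█···
···█·█···
·<█······
·········
·········
gen 22: ·········
·········
·········
···██····
··█··█···
·^·█·█···
·██······
·········
·········
gen 23: ·········
·········
·········
···██····
··█··█···
·█>█·█···
·██······
·········
·········
gen 24: ·········
·········
·········
···██····
··█··█···
·███·█···
·█v······
·········
·········
gen 25: ·········
·········
·········
···██····
··█··█···
·███·█···
·█·>·····
·········
·········
gen 26: ·········
·········
·········
···██····
··█··█···
·███·█···
·█·█·····
···v·····
·········
gen 27: ·········
·········
·········
···██····
··█··█···
·███·█···
·█·█·····
··<█·····
·········
gen 28: ·········
·········
·········
···██····
··█··█···
·███·█···
·█^█·····
··██·····
·········
gen 29: ·········
·········
·········
···██····
··█··█···
·███·█···
·██>·····
··██·····
·········
gen 30: ·········
·········
·········
···██····
··█··█···
·██^·█···
·██······
··██·····
·········
gen 31: ·········
·········
·········
···██····
··█··█···
·█<··█···
·██······
··██·····
·········
gen 32: ·········
·········
·········
···██····
··█··█···
·█···█···
·█v······
··██·····
·········
gen 33: ·········
·········
·········
···██····
··█··█···
·█···█···
·█·>·····
··██·····
·········
gen 34: ·········
·········
·········
···██····
··█··█···
·█···█···
·█·█·····
··█v·····
·········
gen 35: ·········
·········
·········
···██····
··█··█···
·█···█···
·█·█·····
··█·>····
·········
gen 36: ·········
·········
·········
···██····
··█··█···
·█···█···
·█·█·····
··█·█····
····v····

south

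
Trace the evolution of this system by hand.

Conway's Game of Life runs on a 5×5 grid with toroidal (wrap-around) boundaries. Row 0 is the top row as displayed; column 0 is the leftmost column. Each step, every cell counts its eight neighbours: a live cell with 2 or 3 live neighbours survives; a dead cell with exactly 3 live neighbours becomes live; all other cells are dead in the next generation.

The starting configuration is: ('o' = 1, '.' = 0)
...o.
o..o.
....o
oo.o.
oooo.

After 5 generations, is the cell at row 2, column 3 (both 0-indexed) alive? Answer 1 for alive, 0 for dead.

1

[0] ...o.
o..o.
....o
oo.o.
oooo.
[1] o..o.
...o.
.ooo.
...o.
o..o.
[2] ..oo.
.o.o.
...oo
.o.o.
..oo.
[3] .o..o
.....
o..oo
.....
.o..o
[4] .....
...o.
....o
...o.
.....
[5] .....
.....
...oo
.....
.....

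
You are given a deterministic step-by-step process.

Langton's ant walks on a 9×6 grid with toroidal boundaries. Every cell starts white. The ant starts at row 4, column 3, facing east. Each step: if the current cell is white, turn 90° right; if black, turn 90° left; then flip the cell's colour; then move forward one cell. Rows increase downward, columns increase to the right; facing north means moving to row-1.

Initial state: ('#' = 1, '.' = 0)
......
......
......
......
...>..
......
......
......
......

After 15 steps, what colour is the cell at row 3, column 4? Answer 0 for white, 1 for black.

t=0: ......
......
......
......
...>..
......
......
......
......
t=1: ......
......
......
......
...#..
...v..
......
......
......
t=2: ......
......
......
......
...#..
..<#..
......
......
......
t=3: ......
......
......
......
..^#..
..##..
......
......
......
t=4: ......
......
......
......
..#>..
..##..
......
......
......
t=5: ......
......
......
...^..
..#...
..##..
......
......
......
t=6: ......
......
......
...#>.
..#...
..##..
......
......
......
t=7: ......
......
......
...##.
..#.v.
..##..
......
......
......
t=8: ......
......
......
...##.
..#<#.
..##..
......
......
......
t=9: ......
......
......
...^#.
..###.
..##..
......
......
......
t=10: ......
......
......
..<.#.
..###.
..##..
......
......
......
t=11: ......
......
..^...
..#.#.
..###.
..##..
......
......
......
t=12: ......
......
..#>..
..#.#.
..###.
..##..
......
......
......
t=13: ......
......
..##..
..#v#.
..###.
..##..
......
......
......
t=14: ......
......
..##..
..<##.
..###.
..##..
......
......
......
t=15: ......
......
..##..
...##.
..v##.
..##..
......
......
......

1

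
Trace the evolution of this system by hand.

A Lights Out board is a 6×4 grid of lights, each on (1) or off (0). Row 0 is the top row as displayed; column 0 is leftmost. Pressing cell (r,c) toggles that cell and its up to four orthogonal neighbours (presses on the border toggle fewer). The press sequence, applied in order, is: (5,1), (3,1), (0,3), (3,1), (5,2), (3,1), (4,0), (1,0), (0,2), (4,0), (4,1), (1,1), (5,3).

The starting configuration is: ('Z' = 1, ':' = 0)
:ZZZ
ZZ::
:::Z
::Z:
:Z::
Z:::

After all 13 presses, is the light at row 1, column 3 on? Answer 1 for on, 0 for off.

0) :ZZZ
ZZ::
:::Z
::Z:
:Z::
Z:::
1) :ZZZ
ZZ::
:::Z
::Z:
::::
:ZZ:
2) :ZZZ
ZZ::
:Z:Z
ZZ::
:Z::
:ZZ:
3) :Z::
ZZ:Z
:Z:Z
ZZ::
:Z::
:ZZ:
4) :Z::
ZZ:Z
:::Z
::Z:
::::
:ZZ:
5) :Z::
ZZ:Z
:::Z
::Z:
::Z:
:::Z
6) :Z::
ZZ:Z
:Z:Z
ZZ::
:ZZ:
:::Z
7) :Z::
ZZ:Z
:Z:Z
:Z::
Z:Z:
Z::Z
8) ZZ::
:::Z
ZZ:Z
:Z::
Z:Z:
Z::Z
9) Z:ZZ
::ZZ
ZZ:Z
:Z::
Z:Z:
Z::Z
10) Z:ZZ
::ZZ
ZZ:Z
ZZ::
:ZZ:
:::Z
11) Z:ZZ
::ZZ
ZZ:Z
Z:::
Z:::
:Z:Z
12) ZZZZ
ZZ:Z
Z::Z
Z:::
Z:::
:Z:Z
13) ZZZZ
ZZ:Z
Z::Z
Z:::
Z::Z
:ZZ:

1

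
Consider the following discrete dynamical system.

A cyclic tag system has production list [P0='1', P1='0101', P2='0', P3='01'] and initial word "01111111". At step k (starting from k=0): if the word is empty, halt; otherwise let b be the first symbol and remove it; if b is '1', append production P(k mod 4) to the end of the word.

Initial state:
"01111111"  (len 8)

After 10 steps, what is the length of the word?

17

t=0: "01111111"  (len 8)
t=1: "1111111"  (len 7)
t=2: "1111110101"  (len 10)
t=3: "1111101010"  (len 10)
t=4: "11110101001"  (len 11)
t=5: "11101010011"  (len 11)
t=6: "11010100110101"  (len 14)
t=7: "10101001101010"  (len 14)
t=8: "010100110101001"  (len 15)
t=9: "10100110101001"  (len 14)
t=10: "01001101010010101"  (len 17)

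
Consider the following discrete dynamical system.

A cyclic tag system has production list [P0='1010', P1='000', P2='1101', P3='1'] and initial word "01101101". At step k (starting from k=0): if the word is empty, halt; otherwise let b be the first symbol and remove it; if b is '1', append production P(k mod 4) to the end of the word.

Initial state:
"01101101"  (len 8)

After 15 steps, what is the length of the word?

0) "01101101"  (len 8)
1) "1101101"  (len 7)
2) "101101000"  (len 9)
3) "011010001101"  (len 12)
4) "11010001101"  (len 11)
5) "10100011011010"  (len 14)
6) "0100011011010000"  (len 16)
7) "100011011010000"  (len 15)
8) "000110110100001"  (len 15)
9) "00110110100001"  (len 14)
10) "0110110100001"  (len 13)
11) "110110100001"  (len 12)
12) "101101000011"  (len 12)
13) "011010000111010"  (len 15)
14) "11010000111010"  (len 14)
15) "10100001110101101"  (len 17)

17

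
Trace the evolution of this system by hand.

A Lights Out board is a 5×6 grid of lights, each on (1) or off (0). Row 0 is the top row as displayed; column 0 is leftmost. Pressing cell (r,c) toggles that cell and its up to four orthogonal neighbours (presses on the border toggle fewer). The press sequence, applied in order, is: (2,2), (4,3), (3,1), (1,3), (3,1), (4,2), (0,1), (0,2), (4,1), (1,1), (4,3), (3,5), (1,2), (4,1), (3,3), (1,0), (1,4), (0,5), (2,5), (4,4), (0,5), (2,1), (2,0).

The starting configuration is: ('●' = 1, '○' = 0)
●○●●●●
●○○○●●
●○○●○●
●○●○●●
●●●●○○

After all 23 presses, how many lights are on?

16

k=0  ●○●●●●
●○○○●●
●○○●○●
●○●○●●
●●●●○○
k=1  ●○●●●●
●○●○●●
●●●○○●
●○○○●●
●●●●○○
k=2  ●○●●●●
●○●○●●
●●●○○●
●○○●●●
●●○○●○
k=3  ●○●●●●
●○●○●●
●○●○○●
○●●●●●
●○○○●○
k=4  ●○●○●●
●○○●○●
●○●●○●
○●●●●●
●○○○●○
k=5  ●○●○●●
●○○●○●
●●●●○●
●○○●●●
●●○○●○
k=6  ●○●○●●
●○○●○●
●●●●○●
●○●●●●
●○●●●○
k=7  ○●○○●●
●●○●○●
●●●●○●
●○●●●●
●○●●●○
k=8  ○○●●●●
●●●●○●
●●●●○●
●○●●●●
●○●●●○
k=9  ○○●●●●
●●●●○●
●●●●○●
●●●●●●
○●○●●○
k=10  ○●●●●●
○○○●○●
●○●●○●
●●●●●●
○●○●●○
k=11  ○●●●●●
○○○●○●
●○●●○●
●●●○●●
○●●○○○
k=12  ○●●●●●
○○○●○●
●○●●○○
●●●○○○
○●●○○●
k=13  ○●○●●●
○●●○○●
●○○●○○
●●●○○○
○●●○○●
k=14  ○●○●●●
○●●○○●
●○○●○○
●○●○○○
●○○○○●
k=15  ○●○●●●
○●●○○●
●○○○○○
●○○●●○
●○○●○●
k=16  ●●○●●●
●○●○○●
○○○○○○
●○○●●○
●○○●○●
k=17  ●●○●○●
●○●●●○
○○○○●○
●○○●●○
●○○●○●
k=18  ●●○●●○
●○●●●●
○○○○●○
●○○●●○
●○○●○●
k=19  ●●○●●○
●○●●●○
○○○○○●
●○○●●●
●○○●○●
k=20  ●●○●●○
●○●●●○
○○○○○●
●○○●○●
●○○○●○
k=21  ●●○●○●
●○●●●●
○○○○○●
●○○●○●
●○○○●○
k=22  ●●○●○●
●●●●●●
●●●○○●
●●○●○●
●○○○●○
k=23  ●●○●○●
○●●●●●
○○●○○●
○●○●○●
●○○○●○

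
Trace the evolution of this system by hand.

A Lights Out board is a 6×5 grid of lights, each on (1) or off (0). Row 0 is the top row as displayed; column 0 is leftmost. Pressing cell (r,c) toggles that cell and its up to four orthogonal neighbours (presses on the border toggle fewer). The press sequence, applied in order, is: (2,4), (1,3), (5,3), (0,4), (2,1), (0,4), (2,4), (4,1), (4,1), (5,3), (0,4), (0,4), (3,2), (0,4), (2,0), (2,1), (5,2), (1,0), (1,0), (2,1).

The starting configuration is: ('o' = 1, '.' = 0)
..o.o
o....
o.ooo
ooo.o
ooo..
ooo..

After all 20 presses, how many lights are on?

15

gen 0: ..o.o
o....
o.ooo
ooo.o
ooo..
ooo..
gen 1: ..o.o
o...o
o.o..
ooo..
ooo..
ooo..
gen 2: ..ooo
o.oo.
o.oo.
ooo..
ooo..
ooo..
gen 3: ..ooo
o.oo.
o.oo.
ooo..
oooo.
oo.oo
gen 4: ..o..
o.ooo
o.oo.
ooo..
oooo.
oo.oo
gen 5: ..o..
ooooo
.o.o.
o.o..
oooo.
oo.oo
gen 6: ..ooo
oooo.
.o.o.
o.o..
oooo.
oo.oo
gen 7: ..ooo
ooooo
.o..o
o.o.o
oooo.
oo.oo
gen 8: ..ooo
ooooo
.o..o
ooo.o
...o.
o..oo
gen 9: ..ooo
ooooo
.o..o
o.o.o
oooo.
oo.oo
gen 10: ..ooo
ooooo
.o..o
o.o.o
ooo..
ooo..
gen 11: ..o..
oooo.
.o..o
o.o.o
ooo..
ooo..
gen 12: ..ooo
ooooo
.o..o
o.o.o
ooo..
ooo..
gen 13: ..ooo
ooooo
.oo.o
oo.oo
oo...
ooo..
gen 14: ..o..
oooo.
.oo.o
oo.oo
oo...
ooo..
gen 15: ..o..
.ooo.
o.o.o
.o.oo
oo...
ooo..
gen 16: ..o..
..oo.
.o..o
...oo
oo...
ooo..
gen 17: ..o..
..oo.
.o..o
...oo
ooo..
o..o.
gen 18: o.o..
oooo.
oo..o
...oo
ooo..
o..o.
gen 19: ..o..
..oo.
.o..o
...oo
ooo..
o..o.
gen 20: ..o..
.ooo.
o.o.o
.o.oo
ooo..
o..o.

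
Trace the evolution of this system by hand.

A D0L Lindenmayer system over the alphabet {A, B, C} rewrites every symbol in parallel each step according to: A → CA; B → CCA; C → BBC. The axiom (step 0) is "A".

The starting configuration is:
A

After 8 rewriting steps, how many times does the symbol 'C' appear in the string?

gen 0: A
gen 1: CA
gen 2: BBCCA
gen 3: CCACCABBCBBCCA
gen 4: BBCBBCCABBCBBCCACCACCABBCCCACCABBCBBCCA
gen 5: CCACCABBCCCACCABBCBBCCACCACCABBCCCACCABBCBBCCABBCBBCCABBCBBCCACCACCABBCBBCBBCCABBCBBCCACCACCABBCCCACCABBCBBCCA
gen 6: BBCBBCCABBCBBCCACCACCABBCBBCBBCCABBCBBCCACCACCABBCCCACCABB…CABBCBBCCACCACCABBCBBCBBCCABBCBBCCACCACCABBCCCACCABBCBBCCA  (len 309)
gen 7: CCACCABBCCCACCABBCBBCCACCACCABBCCCACCABBCBBCCABBCBBCCABBCB…CABBCBBCCACCACCABBCBBCBBCCABBCBBCCACCACCABBCCCACCABBCBBCCA  (len 870)
gen 8: BBCBBCCABBCBBCCACCACCABBCBBCBBCCABBCBBCCACCACCABBCCCACCABB…CABBCBBCCACCACCABBCBBCBBCCABBCBBCCACCACCABBCCCACCABBCBBCCA  (len 2447)

1162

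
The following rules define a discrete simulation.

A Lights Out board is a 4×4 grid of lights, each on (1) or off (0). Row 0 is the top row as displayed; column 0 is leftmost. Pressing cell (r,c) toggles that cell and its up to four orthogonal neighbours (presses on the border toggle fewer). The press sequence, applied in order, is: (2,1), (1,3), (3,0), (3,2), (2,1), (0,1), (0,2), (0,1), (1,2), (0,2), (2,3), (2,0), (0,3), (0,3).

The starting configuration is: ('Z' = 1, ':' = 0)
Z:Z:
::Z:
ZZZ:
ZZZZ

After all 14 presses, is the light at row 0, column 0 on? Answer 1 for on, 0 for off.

t=0: Z:Z:
::Z:
ZZZ:
ZZZZ
t=1: Z:Z:
:ZZ:
::::
Z:ZZ
t=2: Z:ZZ
:Z:Z
:::Z
Z:ZZ
t=3: Z:ZZ
:Z:Z
Z::Z
:ZZZ
t=4: Z:ZZ
:Z:Z
Z:ZZ
::::
t=5: Z:ZZ
:::Z
:Z:Z
:Z::
t=6: :Z:Z
:Z:Z
:Z:Z
:Z::
t=7: ::Z:
:ZZZ
:Z:Z
:Z::
t=8: ZZ::
::ZZ
:Z:Z
:Z::
t=9: ZZZ:
:Z::
:ZZZ
:Z::
t=10: Z::Z
:ZZ:
:ZZZ
:Z::
t=11: Z::Z
:ZZZ
:Z::
:Z:Z
t=12: Z::Z
ZZZZ
Z:::
ZZ:Z
t=13: Z:Z:
ZZZ:
Z:::
ZZ:Z
t=14: Z::Z
ZZZZ
Z:::
ZZ:Z

1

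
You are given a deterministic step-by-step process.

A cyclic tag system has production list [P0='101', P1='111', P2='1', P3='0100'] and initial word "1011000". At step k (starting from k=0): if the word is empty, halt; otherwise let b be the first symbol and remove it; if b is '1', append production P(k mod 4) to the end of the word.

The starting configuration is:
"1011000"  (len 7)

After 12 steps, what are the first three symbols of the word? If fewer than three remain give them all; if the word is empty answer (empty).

100

[0] "1011000"  (len 7)
[1] "011000101"  (len 9)
[2] "11000101"  (len 8)
[3] "10001011"  (len 8)
[4] "00010110100"  (len 11)
[5] "0010110100"  (len 10)
[6] "010110100"  (len 9)
[7] "10110100"  (len 8)
[8] "01101000100"  (len 11)
[9] "1101000100"  (len 10)
[10] "101000100111"  (len 12)
[11] "010001001111"  (len 12)
[12] "10001001111"  (len 11)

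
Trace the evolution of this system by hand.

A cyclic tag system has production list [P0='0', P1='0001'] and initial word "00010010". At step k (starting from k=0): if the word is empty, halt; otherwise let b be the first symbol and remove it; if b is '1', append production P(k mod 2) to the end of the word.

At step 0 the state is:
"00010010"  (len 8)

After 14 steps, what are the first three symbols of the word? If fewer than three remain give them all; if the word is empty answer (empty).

001

step 0: "00010010"  (len 8)
step 1: "0010010"  (len 7)
step 2: "010010"  (len 6)
step 3: "10010"  (len 5)
step 4: "00100001"  (len 8)
step 5: "0100001"  (len 7)
step 6: "100001"  (len 6)
step 7: "000010"  (len 6)
step 8: "00010"  (len 5)
step 9: "0010"  (len 4)
step 10: "010"  (len 3)
step 11: "10"  (len 2)
step 12: "00001"  (len 5)
step 13: "0001"  (len 4)
step 14: "001"  (len 3)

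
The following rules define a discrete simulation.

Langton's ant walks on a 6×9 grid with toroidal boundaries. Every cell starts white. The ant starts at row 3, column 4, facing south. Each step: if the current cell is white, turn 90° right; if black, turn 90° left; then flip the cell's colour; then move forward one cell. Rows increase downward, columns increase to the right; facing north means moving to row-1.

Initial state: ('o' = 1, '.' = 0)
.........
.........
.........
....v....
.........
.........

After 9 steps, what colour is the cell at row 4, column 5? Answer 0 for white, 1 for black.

1

0) .........
.........
.........
....v....
.........
.........
1) .........
.........
.........
...<o....
.........
.........
2) .........
.........
...^.....
...oo....
.........
.........
3) .........
.........
...o>....
...oo....
.........
.........
4) .........
.........
...oo....
...ov....
.........
.........
5) .........
.........
...oo....
...o.>...
.........
.........
6) .........
.........
...oo....
...o.o...
.....v...
.........
7) .........
.........
...oo....
...o.o...
....<o...
.........
8) .........
.........
...oo....
...o^o...
....oo...
.........
9) .........
.........
...oo....
...oo>...
....oo...
.........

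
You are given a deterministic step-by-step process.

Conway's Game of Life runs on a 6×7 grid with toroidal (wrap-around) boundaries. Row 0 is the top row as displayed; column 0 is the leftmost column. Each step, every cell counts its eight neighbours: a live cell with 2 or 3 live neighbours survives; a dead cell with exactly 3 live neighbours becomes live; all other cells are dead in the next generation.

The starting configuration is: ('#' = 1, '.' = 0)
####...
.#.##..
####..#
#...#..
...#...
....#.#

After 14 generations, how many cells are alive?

16

t=0: ####...
.#.##..
####..#
#...#..
...#...
....#.#
t=1: ##...#.
....#.#
.....##
#...#.#
...###.
##..#..
t=2: .#..##.
....#..
....#..
#..#...
.#.#...
####...
t=3: ##..##.
...##..
...##..
..###..
...##..
#..#...
t=4: ###..##
..#....
.....#.
..#..#.
.......
####.##
t=5: ....##.
#.#..#.
.......
.......
#..###.
...###.
t=6: .......
....###
.......
....#..
...#.##
.......
t=7: .....#.
.....#.
....#..
....##.
....##.
.......
t=8: .......
....##.
....#..
...#...
....##.
....##.
t=9: .......
....##.
...###.
...#.#.
...#.#.
....##.
t=10: .......
...#.#.
...#..#
..##.##
...#.##
....##.
t=11: .....#.
....#..
...#..#
#.##...
..##...
....###
t=12: ......#
....##.
..###..
.#..#..
.##..##
...####
t=13: ...#..#
....##.
..#....
##..#..
.##...#
..###..
t=14: ..#....
...###.
.#.###.
#..#...
....##.
##..##.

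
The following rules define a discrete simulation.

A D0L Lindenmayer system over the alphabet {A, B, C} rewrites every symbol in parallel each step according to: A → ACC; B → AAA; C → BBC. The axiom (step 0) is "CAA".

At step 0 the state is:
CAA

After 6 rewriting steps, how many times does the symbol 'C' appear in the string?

769

t=0: CAA
t=1: BBCACCACC
t=2: AAAAAABBCACCBBCBBCACCBBCBBC
t=3: ACCACCACCACCACCACCAAAAAABBCACCBBCBBCAAAAAABBCAAAAAABBCACCBBCBBCAAAAAABBCAAAAAABBC
t=4: ACCBBCBBCACCBBCBBCACCBBCBBCACCBBCBBCACCBBCBBCACCBBCBBCACCA…ABBCACCACCACCACCACCACCAAAAAABBCACCACCACCACCACCACCAAAAAABBC  (len 243)
t=5: ACCBBCBBCAAAAAABBCAAAAAABBCACCBBCBBCAAAAAABBCAAAAAABBCACCB…CBBCACCBBCBBCACCBBCBBCACCBBCBBCACCACCACCACCACCACCAAAAAABBC  (len 729)
t=6: ACCBBCBBCAAAAAABBCAAAAAABBCACCACCACCACCACCACCAAAAAABBCACCA…CBBCACCBBCBBCACCBBCBBCACCBBCBBCACCACCACCACCACCACCAAAAAABBC  (len 2187)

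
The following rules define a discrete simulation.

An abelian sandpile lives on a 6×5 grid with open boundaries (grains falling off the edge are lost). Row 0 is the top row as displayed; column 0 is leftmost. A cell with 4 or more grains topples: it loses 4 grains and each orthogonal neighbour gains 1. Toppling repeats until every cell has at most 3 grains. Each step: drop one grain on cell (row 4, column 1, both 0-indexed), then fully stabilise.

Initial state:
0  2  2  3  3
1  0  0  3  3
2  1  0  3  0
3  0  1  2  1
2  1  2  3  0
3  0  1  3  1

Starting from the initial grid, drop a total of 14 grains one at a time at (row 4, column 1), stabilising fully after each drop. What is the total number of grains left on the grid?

48

k=0  0  2  2  3  3
1  0  0  3  3
2  1  0  3  0
3  0  1  2  1
2  1  2  3  0
3  0  1  3  1
k=1  0  2  2  3  3
1  0  0  3  3
2  1  0  3  0
3  0  1  2  1
2  2  2  3  0
3  0  1  3  1
k=2  0  2  2  3  3
1  0  0  3  3
2  1  0  3  0
3  0  1  2  1
2  3  2  3  0
3  0  1  3  1
k=3  0  2  2  3  3
1  0  0  3  3
2  1  0  3  0
3  1  1  2  1
3  0  3  3  0
3  1  1  3  1
k=4  0  2  2  3  3
1  0  0  3  3
2  1  0  3  0
3  1  1  2  1
3  1  3  3  0
3  1  1  3  1
k=5  0  2  2  3  3
1  0  0  3  3
2  1  0  3  0
3  1  1  2  1
3  2  3  3  0
3  1  1  3  1
k=6  0  2  2  3  3
1  0  0  3  3
2  1  0  3  0
3  1  1  2  1
3  3  3  3  0
3  1  1  3  1
k=7  0  2  2  3  3
1  0  0  3  3
3  1  0  3  0
0  3  2  3  1
2  2  1  1  1
0  3  3  0  2
k=8  0  2  2  3  3
1  0  0  3  3
3  1  0  3  0
0  3  2  3  1
2  3  1  1  1
0  3  3  0  2
k=9  0  2  2  3  3
1  0  0  3  3
3  2  0  3  0
1  0  3  3  1
3  2  3  1  1
1  1  0  1  2
k=10  0  2  2  3  3
1  0  0  3  3
3  2  0  3  0
1  0  3  3  1
3  3  3  1  1
1  1  0  1  2
k=11  0  2  3  1  1
1  0  1  2  1
3  2  2  1  2
2  2  1  1  2
0  2  1  3  1
2  2  1  1  2
k=12  0  2  3  1  1
1  0  1  2  1
3  2  2  1  2
2  2  1  1  2
0  3  1  3  1
2  2  1  1  2
k=13  0  2  3  1  1
1  0  1  2  1
3  2  2  1  2
2  3  1  1  2
1  0  2  3  1
2  3  1  1  2
k=14  0  2  3  1  1
1  0  1  2  1
3  2  2  1  2
2  3  1  1  2
1  1  2  3  1
2  3  1  1  2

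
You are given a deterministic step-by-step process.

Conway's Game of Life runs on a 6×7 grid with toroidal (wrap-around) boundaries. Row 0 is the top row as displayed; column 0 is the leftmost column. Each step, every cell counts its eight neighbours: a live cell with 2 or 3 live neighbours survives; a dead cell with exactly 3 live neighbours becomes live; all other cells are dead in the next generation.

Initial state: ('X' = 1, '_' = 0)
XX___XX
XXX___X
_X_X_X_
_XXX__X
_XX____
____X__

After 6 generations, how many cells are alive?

3

k=0  XX___XX
XXX___X
_X_X_X_
_XXX__X
_XX____
____X__
k=1  __X__X_
____X__
___XXX_
___XX__
XX_____
__X__XX
k=2  ___XXXX
_______
_____X_
__XX_X_
XXXXXXX
X_X__XX
k=3  X__XX__
______X
____X__
X______
_______
_______
k=4  _______
___XXX_
_______
_______
_______
_______
k=5  ____X__
____X__
____X__
_______
_______
_______
k=6  _______
___XXX_
_______
_______
_______
_______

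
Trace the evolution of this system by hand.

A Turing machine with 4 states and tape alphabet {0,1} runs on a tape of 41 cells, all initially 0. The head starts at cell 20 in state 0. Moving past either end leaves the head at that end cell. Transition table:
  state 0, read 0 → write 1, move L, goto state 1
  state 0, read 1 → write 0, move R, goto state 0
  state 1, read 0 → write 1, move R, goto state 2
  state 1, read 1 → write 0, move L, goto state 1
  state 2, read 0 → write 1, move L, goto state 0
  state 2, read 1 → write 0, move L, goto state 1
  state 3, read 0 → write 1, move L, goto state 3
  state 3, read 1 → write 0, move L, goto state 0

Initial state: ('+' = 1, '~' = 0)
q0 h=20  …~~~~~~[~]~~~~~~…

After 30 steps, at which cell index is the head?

[0] q0 h=20  …~~~~~~[~]~~~~~~…
[1] q1 h=19  …~~~~~~[~]+~~~~~…
[2] q2 h=20  …~~~~~+[+]~~~~~~…
[3] q1 h=19  …~~~~~~[+]~~~~~~…
[4] q1 h=18  …~~~~~~[~]~~~~~~…
[5] q2 h=19  …~~~~~+[~]~~~~~~…
[6] q0 h=18  …~~~~~~[+]+~~~~~…
[7] q0 h=19  …~~~~~~[+]~~~~~~…
[8] q0 h=20  …~~~~~~[~]~~~~~~…
[9] q1 h=19  …~~~~~~[~]+~~~~~…
[10] q2 h=20  …~~~~~+[+]~~~~~~…
[11] q1 h=19  …~~~~~~[+]~~~~~~…
[12] q1 h=18  …~~~~~~[~]~~~~~~…
[13] q2 h=19  …~~~~~+[~]~~~~~~…
[14] q0 h=18  …~~~~~~[+]+~~~~~…
[15] q0 h=19  …~~~~~~[+]~~~~~~…
[16] q0 h=20  …~~~~~~[~]~~~~~~…
[17] q1 h=19  …~~~~~~[~]+~~~~~…
[18] q2 h=20  …~~~~~+[+]~~~~~~…
[19] q1 h=19  …~~~~~~[+]~~~~~~…
[20] q1 h=18  …~~~~~~[~]~~~~~~…
[21] q2 h=19  …~~~~~+[~]~~~~~~…
[22] q0 h=18  …~~~~~~[+]+~~~~~…
[23] q0 h=19  …~~~~~~[+]~~~~~~…
[24] q0 h=20  …~~~~~~[~]~~~~~~…
[25] q1 h=19  …~~~~~~[~]+~~~~~…
[26] q2 h=20  …~~~~~+[+]~~~~~~…
[27] q1 h=19  …~~~~~~[+]~~~~~~…
[28] q1 h=18  …~~~~~~[~]~~~~~~…
[29] q2 h=19  …~~~~~+[~]~~~~~~…
[30] q0 h=18  …~~~~~~[+]+~~~~~…

18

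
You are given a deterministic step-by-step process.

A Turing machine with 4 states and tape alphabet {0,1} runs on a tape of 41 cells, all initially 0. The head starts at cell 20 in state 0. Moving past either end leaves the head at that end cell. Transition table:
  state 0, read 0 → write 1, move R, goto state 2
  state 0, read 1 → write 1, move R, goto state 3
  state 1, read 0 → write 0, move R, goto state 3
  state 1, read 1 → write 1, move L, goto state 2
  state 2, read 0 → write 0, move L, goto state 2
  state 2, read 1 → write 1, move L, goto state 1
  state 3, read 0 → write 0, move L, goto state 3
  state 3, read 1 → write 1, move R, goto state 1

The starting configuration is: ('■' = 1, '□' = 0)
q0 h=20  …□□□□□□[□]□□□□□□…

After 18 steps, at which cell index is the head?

22

t=0: q0 h=20  …□□□□□□[□]□□□□□□…
t=1: q2 h=21  …□□□□□■[□]□□□□□□…
t=2: q2 h=20  …□□□□□□[■]□□□□□□…
t=3: q1 h=19  …□□□□□□[□]■□□□□□…
t=4: q3 h=20  …□□□□□□[■]□□□□□□…
t=5: q1 h=21  …□□□□□■[□]□□□□□□…
t=6: q3 h=22  …□□□□■□[□]□□□□□□…
t=7: q3 h=21  …□□□□□■[□]□□□□□□…
t=8: q3 h=20  …□□□□□□[■]□□□□□□…
t=9: q1 h=21  …□□□□□■[□]□□□□□□…
t=10: q3 h=22  …□□□□■□[□]□□□□□□…
t=11: q3 h=21  …□□□□□■[□]□□□□□□…
t=12: q3 h=20  …□□□□□□[■]□□□□□□…
t=13: q1 h=21  …□□□□□■[□]□□□□□□…
t=14: q3 h=22  …□□□□■□[□]□□□□□□…
t=15: q3 h=21  …□□□□□■[□]□□□□□□…
t=16: q3 h=20  …□□□□□□[■]□□□□□□…
t=17: q1 h=21  …□□□□□■[□]□□□□□□…
t=18: q3 h=22  …□□□□■□[□]□□□□□□…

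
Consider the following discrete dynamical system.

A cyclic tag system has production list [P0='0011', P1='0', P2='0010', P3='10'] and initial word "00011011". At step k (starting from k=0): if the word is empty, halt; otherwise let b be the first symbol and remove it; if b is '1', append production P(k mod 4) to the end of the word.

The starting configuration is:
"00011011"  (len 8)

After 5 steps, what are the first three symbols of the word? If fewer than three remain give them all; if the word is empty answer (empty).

k=0  "00011011"  (len 8)
k=1  "0011011"  (len 7)
k=2  "011011"  (len 6)
k=3  "11011"  (len 5)
k=4  "101110"  (len 6)
k=5  "011100011"  (len 9)

011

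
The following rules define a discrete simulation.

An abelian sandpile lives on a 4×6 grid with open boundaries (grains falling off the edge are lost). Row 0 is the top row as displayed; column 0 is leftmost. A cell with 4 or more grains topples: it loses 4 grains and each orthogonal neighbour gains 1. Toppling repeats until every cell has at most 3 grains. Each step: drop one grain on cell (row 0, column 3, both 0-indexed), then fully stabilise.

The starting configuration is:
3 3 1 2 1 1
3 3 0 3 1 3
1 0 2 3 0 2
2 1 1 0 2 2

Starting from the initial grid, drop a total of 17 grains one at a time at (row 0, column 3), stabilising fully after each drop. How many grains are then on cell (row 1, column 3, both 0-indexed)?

0

gen 0: 3 3 1 2 1 1
3 3 0 3 1 3
1 0 2 3 0 2
2 1 1 0 2 2
gen 1: 3 3 1 3 1 1
3 3 0 3 1 3
1 0 2 3 0 2
2 1 1 0 2 2
gen 2: 3 3 2 1 2 1
3 3 1 1 2 3
1 0 3 0 1 2
2 1 1 1 2 2
gen 3: 3 3 2 2 2 1
3 3 1 1 2 3
1 0 3 0 1 2
2 1 1 1 2 2
gen 4: 3 3 2 3 2 1
3 3 1 1 2 3
1 0 3 0 1 2
2 1 1 1 2 2
gen 5: 3 3 3 0 3 1
3 3 1 2 2 3
1 0 3 0 1 2
2 1 1 1 2 2
gen 6: 3 3 3 1 3 1
3 3 1 2 2 3
1 0 3 0 1 2
2 1 1 1 2 2
gen 7: 3 3 3 2 3 1
3 3 1 2 2 3
1 0 3 0 1 2
2 1 1 1 2 2
gen 8: 3 3 3 3 3 1
3 3 1 2 2 3
1 0 3 0 1 2
2 1 1 1 2 2
gen 9: 1 2 1 2 0 2
1 1 3 3 3 3
2 1 3 0 1 2
2 1 1 1 2 2
gen 10: 1 2 1 3 0 2
1 1 3 3 3 3
2 1 3 0 1 2
2 1 1 1 2 2
gen 11: 1 2 3 1 2 3
1 2 1 2 1 0
2 2 0 2 2 3
2 1 2 1 2 2
gen 12: 1 2 3 2 2 3
1 2 1 2 1 0
2 2 0 2 2 3
2 1 2 1 2 2
gen 13: 1 2 3 3 2 3
1 2 1 2 1 0
2 2 0 2 2 3
2 1 2 1 2 2
gen 14: 1 3 0 1 3 3
1 2 2 3 1 0
2 2 0 2 2 3
2 1 2 1 2 2
gen 15: 1 3 0 2 3 3
1 2 2 3 1 0
2 2 0 2 2 3
2 1 2 1 2 2
gen 16: 1 3 0 3 3 3
1 2 2 3 1 0
2 2 0 2 2 3
2 1 2 1 2 2
gen 17: 1 3 1 2 1 0
1 2 3 0 3 1
2 2 0 3 2 3
2 1 2 1 2 2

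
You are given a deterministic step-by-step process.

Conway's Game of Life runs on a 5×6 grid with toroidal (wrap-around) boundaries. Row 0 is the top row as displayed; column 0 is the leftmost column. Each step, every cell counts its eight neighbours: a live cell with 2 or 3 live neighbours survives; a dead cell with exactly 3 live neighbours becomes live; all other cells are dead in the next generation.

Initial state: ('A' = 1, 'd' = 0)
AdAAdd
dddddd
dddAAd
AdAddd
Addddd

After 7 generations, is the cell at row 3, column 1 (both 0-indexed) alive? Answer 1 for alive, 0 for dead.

[0] AdAAdd
dddddd
dddAAd
AdAddd
Addddd
[1] dAdddd
ddAdAd
dddAdd
dAdAdA
AdAAdA
[2] AAddAA
ddAAdd
dddAdd
dAdAdA
dddAdA
[3] AAdddA
AAAAdA
dddAdd
AddAdd
dAdAdd
[4] dddAdA
dddAdA
dddAdA
dddAAd
dAddAA
[5] ddAAdA
AdAAdA
ddAAdA
AdAAdd
AdAddA
[6] dddddd
AddddA
dddddA
Addddd
AddddA
[7] dddddd
AddddA
dddddA
Addddd
AddddA

0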